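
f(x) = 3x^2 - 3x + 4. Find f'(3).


Differentiate term by term using power and sum rules:
f(x) = 3x^2 - 3x + 4
f'(x) = 6x - 3
Substitute x = 3:
f'(3) = 6 * 3 - 3
= 18 - 3
= 15

15


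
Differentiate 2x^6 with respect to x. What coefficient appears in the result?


We apply the power rule: d/dx [ax^n] = a*n * x^(n-1)
d/dx [2x^6]
= 2 * 6 * x^(6-1)
= 12x^5
The coefficient is 12

12


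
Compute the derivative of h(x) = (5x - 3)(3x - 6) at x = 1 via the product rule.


Let u(x) = 5x - 3 and v(x) = 3x - 6
u'(x) = 5
v'(x) = 3
Product rule: h'(x) = u'(x)*v(x) + u(x)*v'(x)
= 5 * (3x - 6) + (5x - 3) * 3
At x = 1:
u(1) = 5 * 1 - 3 = 2
v(1) = 3 * 1 - 6 = -3
h'(1) = 5 * (-3) + 2 * 3
= -15 + 6
= -9

-9


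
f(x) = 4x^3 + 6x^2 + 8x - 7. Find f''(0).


First derivative:
f'(x) = 12x^2 + 12x + 8
Second derivative:
f''(x) = 24x + 12
Substitute x = 0:
f''(0) = 24 * 0 + 12
= 0 + 12
= 12

12


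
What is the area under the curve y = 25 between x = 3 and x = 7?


The area under a constant function y = 25 is a rectangle.
Width = 7 - 3 = 4
Height = 25
Area = width * height
= 4 * 25
= 100

100


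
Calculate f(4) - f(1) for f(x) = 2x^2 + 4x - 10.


Net change = f(b) - f(a)
f(x) = 2x^2 + 4x - 10
Compute f(4):
f(4) = 2 * 4^2 + 4 * 4 - 10
= 32 + 16 - 10
= 38
Compute f(1):
f(1) = 2 * 1^2 + 4 * 1 - 10
= 2 + 4 - 10
= -4
Net change = 38 - (-4) = 42

42


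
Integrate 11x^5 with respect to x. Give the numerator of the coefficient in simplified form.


Apply the power rule for integration:
integral of ax^n dx = a/(n+1) * x^(n+1) + C
integral of 11x^5 dx
= 11/6 * x^6 + C
The coefficient in lowest terms is 11/6, and its numerator is 11

11


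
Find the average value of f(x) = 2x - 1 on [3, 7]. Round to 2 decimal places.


Average value = 1/(b-a) * integral from a to b of f(x) dx
First compute the integral of 2x - 1:
F(x) = x^2 - x
F(7) = 1 * 49 - 1 * 7 = 42
F(3) = 1 * 9 - 1 * 3 = 6
Integral = 42 - 6 = 36
Average = 36 / (7 - 3) = 36 / 4
= 9 = 9.00

9.00


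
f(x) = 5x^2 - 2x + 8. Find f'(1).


Differentiate term by term using power and sum rules:
f(x) = 5x^2 - 2x + 8
f'(x) = 10x - 2
Substitute x = 1:
f'(1) = 10 * 1 - 2
= 10 - 2
= 8

8


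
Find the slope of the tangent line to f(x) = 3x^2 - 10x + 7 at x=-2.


The slope of the tangent line equals f'(x) at the point.
f(x) = 3x^2 - 10x + 7
f'(x) = 6x - 10
At x = -2:
f'(-2) = 6 * (-2) - 10
= -12 - 10
= -22

-22


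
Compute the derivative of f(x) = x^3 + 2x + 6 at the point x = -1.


Differentiate f(x) = x^3 + 2x + 6 term by term:
f'(x) = 3x^2 + 2
Substitute x = -1:
f'(-1) = 3 * (-1)^2 + 0 * (-1) + 2
= 3 + 0 + 2
= 5

5


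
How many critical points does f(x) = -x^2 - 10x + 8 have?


Find where f'(x) = 0:
f'(x) = -2x - 10
Set f'(x) = 0:
-2x - 10 = 0
x = 10 / (-2) = -5
This is a linear equation in x, so there is exactly one solution.
Number of critical points: 1

1


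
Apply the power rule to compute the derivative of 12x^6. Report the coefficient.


We apply the power rule: d/dx [ax^n] = a*n * x^(n-1)
d/dx [12x^6]
= 12 * 6 * x^(6-1)
= 72x^5
The coefficient is 72

72


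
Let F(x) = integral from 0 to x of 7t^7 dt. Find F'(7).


By the Fundamental Theorem of Calculus (Part 1):
If F(x) = integral from 0 to x of f(t) dt, then F'(x) = f(x)
Here f(t) = 7t^7
So F'(x) = 7x^7
Evaluate at x = 7:
F'(7) = 7 * 7^7
= 7 * 823543
= 5764801

5764801


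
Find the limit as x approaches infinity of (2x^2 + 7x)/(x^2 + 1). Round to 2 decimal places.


For limits at infinity with equal-degree polynomials,
we compare leading coefficients.
Numerator leading term: 2x^2
Denominator leading term: x^2
Divide both by x^2:
lim = (2 + 7/x) / (1 + 1/x^2)
As x -> infinity, the 1/x and 1/x^2 terms vanish:
= 2/1 = 2 = 2.00

2.00


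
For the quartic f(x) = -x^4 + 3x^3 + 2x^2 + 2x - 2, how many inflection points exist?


Inflection points occur where f''(x) = 0 and concavity changes.
f(x) = -x^4 + 3x^3 + 2x^2 + 2x - 2
f'(x) = -4x^3 + 9x^2 + 4x + 2
f''(x) = -12x^2 + 18x + 4
This is a quadratic in x. Use the discriminant to count real roots.
Discriminant = (18)^2 - 4 * (-12) * 4
= 324 - (-192)
= 516
Since discriminant > 0, f''(x) = 0 has 2 distinct real solutions.
A quadratic with two distinct real roots changes sign at each root, so concavity changes at both.
Number of inflection points: 2

2


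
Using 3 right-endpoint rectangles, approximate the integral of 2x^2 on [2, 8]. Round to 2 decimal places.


Right Riemann sum uses right endpoints of each subinterval.
Interval: [2, 8], n = 3
dx = (8 - 2) / 3 = 2
Right endpoints: [4, 6, 8]
f values: [32, 72, 128]
Sum = dx * (sum of f values)
= 2 * 232
= 464 = 464.00

464.00


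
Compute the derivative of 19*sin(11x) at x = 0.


Apply the chain rule to differentiate 19*sin(11x):
d/dx [19*sin(11x)]
= 19 * cos(11x) * d/dx(11x)
= 19 * 11 * cos(11x)
= 209 * cos(11x)
Evaluate at x = 0:
= 209 * cos(0)
= 209 * 1
= 209

209


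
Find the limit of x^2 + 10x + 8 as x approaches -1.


Since polynomials are continuous, we use direct substitution.
lim(x->-1) of x^2 + 10x + 8
= 1 * (-1)^2 + 10 * (-1) + 8
= 1 - 10 + 8
= -1

-1


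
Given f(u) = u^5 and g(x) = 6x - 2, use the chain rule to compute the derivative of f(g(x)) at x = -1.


Using the chain rule: (f(g(x)))' = f'(g(x)) * g'(x)
First, find g(-1):
g(-1) = 6 * (-1) - 2 = -8
Next, f'(u) = 5u^4
And g'(x) = 6
So f'(g(-1)) * g'(-1)
= 5 * (-8)^4 * 6
= 5 * 4096 * 6
= 122880

122880


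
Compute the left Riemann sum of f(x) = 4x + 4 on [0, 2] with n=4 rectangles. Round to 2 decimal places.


Left Riemann sum uses left endpoints of each subinterval.
Interval: [0, 2], n = 4
dx = (2 - 0) / 4 = 1/2
Left endpoints: [0, 1/2, 1, 3/2]
f values: [4, 6, 8, 10]
Sum = dx * (sum of f values)
= 1/2 * 28
= 14 = 14.00

14.00


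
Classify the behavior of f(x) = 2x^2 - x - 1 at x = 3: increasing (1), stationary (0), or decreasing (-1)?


Compute f'(x) to determine behavior:
f'(x) = 4x - 1
f'(3) = 4 * 3 - 1
= 12 - 1
= 11
Since f'(3) > 0, the function is increasing (1)

1


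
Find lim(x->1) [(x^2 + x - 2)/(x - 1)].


Direct substitution gives 0/0, so we factor the numerator.
Factor: (x^2 + x - 2) = (x - 1)(x + 2)
Cancel the common factor (x - 1):
(x^2 + x - 2)/(x - 1) = (x + 2)
Now substitute x = 1:
= (1) - (-2) = 3

3


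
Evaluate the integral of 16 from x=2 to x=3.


The integral of a constant k over [a, b] equals k * (b - a).
integral from 2 to 3 of 16 dx
= 16 * (3 - 2)
= 16 * 1
= 16

16


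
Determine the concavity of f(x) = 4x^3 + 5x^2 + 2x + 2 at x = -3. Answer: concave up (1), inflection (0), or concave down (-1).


Concavity is determined by the sign of f''(x).
f(x) = 4x^3 + 5x^2 + 2x + 2
f'(x) = 12x^2 + 10x + 2
f''(x) = 24x + 10
f''(-3) = 24 * (-3) + 10
= -72 + 10
= -62
Since f''(-3) < 0, the function is concave down (-1)

-1


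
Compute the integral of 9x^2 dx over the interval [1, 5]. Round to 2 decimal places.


Find the antiderivative of 9x^2:
F(x) = 9/3 * x^3
Apply the Fundamental Theorem of Calculus:
F(5) - F(1)
= 9/3 * 5^3 - 9/3 * 1^3
= 9/3 * (125 - 1)
= 9/3 * 124
= 372 = 372.00

372.00


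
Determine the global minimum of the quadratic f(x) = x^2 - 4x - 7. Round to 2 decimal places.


For a quadratic f(x) = ax^2 + bx + c with a > 0, the minimum is at the vertex.
Vertex x-coordinate: x = -b/(2a)
x = -(-4) / (2 * 1)
x = 4/2 = 2
Substitute back to find the minimum value:
f(2) = 1 * 2^2 - 4 * 2 - 7
= 4 - 8 - 7
= -11 = -11.00

-11.00


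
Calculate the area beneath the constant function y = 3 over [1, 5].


The area under a constant function y = 3 is a rectangle.
Width = 5 - 1 = 4
Height = 3
Area = width * height
= 4 * 3
= 12

12


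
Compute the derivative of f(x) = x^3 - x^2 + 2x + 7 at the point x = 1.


Differentiate f(x) = x^3 - x^2 + 2x + 7 term by term:
f'(x) = 3x^2 - 2x + 2
Substitute x = 1:
f'(1) = 3 * 1^2 - 2 * 1 + 2
= 3 - 2 + 2
= 3

3


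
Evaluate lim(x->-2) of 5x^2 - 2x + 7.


Since polynomials are continuous, we use direct substitution.
lim(x->-2) of 5x^2 - 2x + 7
= 5 * (-2)^2 - 2 * (-2) + 7
= 20 + 4 + 7
= 31

31


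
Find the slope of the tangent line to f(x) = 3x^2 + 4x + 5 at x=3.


The slope of the tangent line equals f'(x) at the point.
f(x) = 3x^2 + 4x + 5
f'(x) = 6x + 4
At x = 3:
f'(3) = 6 * 3 + 4
= 18 + 4
= 22

22


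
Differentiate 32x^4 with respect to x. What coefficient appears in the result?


We apply the power rule: d/dx [ax^n] = a*n * x^(n-1)
d/dx [32x^4]
= 32 * 4 * x^(4-1)
= 128x^3
The coefficient is 128

128


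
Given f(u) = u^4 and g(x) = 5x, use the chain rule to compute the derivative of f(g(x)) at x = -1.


Using the chain rule: (f(g(x)))' = f'(g(x)) * g'(x)
First, find g(-1):
g(-1) = 5 * (-1) + 0 = -5
Next, f'(u) = 4u^3
And g'(x) = 5
So f'(g(-1)) * g'(-1)
= 4 * (-5)^3 * 5
= 4 * (-125) * 5
= -2500

-2500


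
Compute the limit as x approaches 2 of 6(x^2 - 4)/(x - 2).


Direct substitution gives 0/0, so we factor the numerator.
Factor: 6(x^2 - 4) = 6 * (x - 2)(x + 2)
Cancel the common factor (x - 2):
6(x^2 - 4)/(x - 2) = 6 * (x + 2)
Now substitute x = 2:
= 6 * (2 + 2) = 24

24


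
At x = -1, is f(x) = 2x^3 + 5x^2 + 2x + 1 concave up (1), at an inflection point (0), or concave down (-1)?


Concavity is determined by the sign of f''(x).
f(x) = 2x^3 + 5x^2 + 2x + 1
f'(x) = 6x^2 + 10x + 2
f''(x) = 12x + 10
f''(-1) = 12 * (-1) + 10
= -12 + 10
= -2
Since f''(-1) < 0, the function is concave down (-1)

-1


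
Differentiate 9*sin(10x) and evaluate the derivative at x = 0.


Apply the chain rule to differentiate 9*sin(10x):
d/dx [9*sin(10x)]
= 9 * cos(10x) * d/dx(10x)
= 9 * 10 * cos(10x)
= 90 * cos(10x)
Evaluate at x = 0:
= 90 * cos(0)
= 90 * 1
= 90

90


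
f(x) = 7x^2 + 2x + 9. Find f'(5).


Differentiate term by term using power and sum rules:
f(x) = 7x^2 + 2x + 9
f'(x) = 14x + 2
Substitute x = 5:
f'(5) = 14 * 5 + 2
= 70 + 2
= 72

72


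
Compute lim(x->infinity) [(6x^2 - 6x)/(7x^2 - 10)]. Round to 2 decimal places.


For limits at infinity with equal-degree polynomials,
we compare leading coefficients.
Numerator leading term: 6x^2
Denominator leading term: 7x^2
Divide both by x^2:
lim = (6 - 6/x) / (7 - 10/x^2)
As x -> infinity, the 1/x and 1/x^2 terms vanish:
= 6/7 ≈ 0.86

0.86


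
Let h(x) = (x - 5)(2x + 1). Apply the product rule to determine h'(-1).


Let u(x) = x - 5 and v(x) = 2x + 1
u'(x) = 1
v'(x) = 2
Product rule: h'(x) = u'(x)*v(x) + u(x)*v'(x)
= 1 * (2x + 1) + (x - 5) * 2
At x = -1:
u(-1) = 1 * (-1) - 5 = -6
v(-1) = 2 * (-1) + 1 = -1
h'(-1) = 1 * (-1) + (-6) * 2
= -1 - 12
= -13

-13


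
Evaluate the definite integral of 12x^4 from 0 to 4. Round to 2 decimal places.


Find the antiderivative of 12x^4:
F(x) = 12/5 * x^5
Apply the Fundamental Theorem of Calculus:
F(4) - F(0)
= 12/5 * 4^5 - 12/5 * 0^5
= 12/5 * (1024 - 0)
= 12/5 * 1024
= 12288/5 = 2457.60

2457.60


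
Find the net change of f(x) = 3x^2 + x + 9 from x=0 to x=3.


Net change = f(b) - f(a)
f(x) = 3x^2 + x + 9
Compute f(3):
f(3) = 3 * 3^2 + 1 * 3 + 9
= 27 + 3 + 9
= 39
Compute f(0):
f(0) = 3 * 0^2 + 1 * 0 + 9
= 0 + 0 + 9
= 9
Net change = 39 - 9 = 30

30


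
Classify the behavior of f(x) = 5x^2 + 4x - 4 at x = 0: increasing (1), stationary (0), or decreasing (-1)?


Compute f'(x) to determine behavior:
f'(x) = 10x + 4
f'(0) = 10 * 0 + 4
= 0 + 4
= 4
Since f'(0) > 0, the function is increasing (1)

1


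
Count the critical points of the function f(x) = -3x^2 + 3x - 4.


Find where f'(x) = 0:
f'(x) = -6x + 3
Set f'(x) = 0:
-6x + 3 = 0
x = -3 / (-6) = 1/2
This is a linear equation in x, so there is exactly one solution.
Number of critical points: 1

1


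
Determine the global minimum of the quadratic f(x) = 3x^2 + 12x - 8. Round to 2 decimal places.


For a quadratic f(x) = ax^2 + bx + c with a > 0, the minimum is at the vertex.
Vertex x-coordinate: x = -b/(2a)
x = -(12) / (2 * 3)
x = -12/6 = -2
Substitute back to find the minimum value:
f(-2) = 3 * (-2)^2 + 12 * (-2) - 8
= 12 - 24 - 8
= -20 = -20.00

-20.00


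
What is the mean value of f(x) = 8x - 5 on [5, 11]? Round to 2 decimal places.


Average value = 1/(b-a) * integral from a to b of f(x) dx
First compute the integral of 8x - 5:
F(x) = 4x^2 - 5x
F(11) = 4 * 121 - 5 * 11 = 429
F(5) = 4 * 25 - 5 * 5 = 75
Integral = 429 - 75 = 354
Average = 354 / (11 - 5) = 354 / 6
= 59 = 59.00

59.00


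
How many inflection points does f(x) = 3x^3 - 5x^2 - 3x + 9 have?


Inflection points occur where f''(x) = 0 and concavity changes.
f(x) = 3x^3 - 5x^2 - 3x + 9
f'(x) = 9x^2 - 10x - 3
f''(x) = 18x - 10
Set f''(x) = 0:
18x - 10 = 0
x = 10 / 18 = 5/9
Since f''(x) is linear (degree 1), it changes sign at this point.
Therefore there is exactly 1 inflection point.

1


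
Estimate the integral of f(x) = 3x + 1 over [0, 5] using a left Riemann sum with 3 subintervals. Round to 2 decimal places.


Left Riemann sum uses left endpoints of each subinterval.
Interval: [0, 5], n = 3
dx = (5 - 0) / 3 = 5/3
Left endpoints: [0, 5/3, 10/3]
f values: [1, 6, 11]
Sum = dx * (sum of f values)
= 5/3 * 18
= 30 = 30.00

30.00


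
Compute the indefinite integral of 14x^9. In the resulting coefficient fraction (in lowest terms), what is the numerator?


Apply the power rule for integration:
integral of ax^n dx = a/(n+1) * x^(n+1) + C
integral of 14x^9 dx
= 14/10 * x^10 + C
= 7/5 * x^10 + C
The coefficient in lowest terms is 7/5, and its numerator is 7

7


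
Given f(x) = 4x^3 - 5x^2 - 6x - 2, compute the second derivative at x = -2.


First derivative:
f'(x) = 12x^2 - 10x - 6
Second derivative:
f''(x) = 24x - 10
Substitute x = -2:
f''(-2) = 24 * (-2) - 10
= -48 - 10
= -58

-58


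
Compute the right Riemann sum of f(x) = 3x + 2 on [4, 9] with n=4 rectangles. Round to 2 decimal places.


Right Riemann sum uses right endpoints of each subinterval.
Interval: [4, 9], n = 4
dx = (9 - 4) / 4 = 5/4
Right endpoints: [21/4, 13/2, 31/4, 9]
f values: [71/4, 43/2, 101/4, 29]
Sum = dx * (sum of f values)
= 5/4 * 187/2
= 935/8 ≈ 116.88

116.88


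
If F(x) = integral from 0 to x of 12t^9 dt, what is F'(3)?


By the Fundamental Theorem of Calculus (Part 1):
If F(x) = integral from 0 to x of f(t) dt, then F'(x) = f(x)
Here f(t) = 12t^9
So F'(x) = 12x^9
Evaluate at x = 3:
F'(3) = 12 * 3^9
= 12 * 19683
= 236196

236196


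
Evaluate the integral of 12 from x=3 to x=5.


The integral of a constant k over [a, b] equals k * (b - a).
integral from 3 to 5 of 12 dx
= 12 * (5 - 3)
= 12 * 2
= 24

24


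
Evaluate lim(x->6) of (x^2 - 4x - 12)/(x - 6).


Direct substitution gives 0/0, so we factor the numerator.
Factor: (x^2 - 4x - 12) = (x - 6)(x + 2)
Cancel the common factor (x - 6):
(x^2 - 4x - 12)/(x - 6) = (x + 2)
Now substitute x = 6:
= (6) - (-2) = 8

8


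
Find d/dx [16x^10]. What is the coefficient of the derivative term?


We apply the power rule: d/dx [ax^n] = a*n * x^(n-1)
d/dx [16x^10]
= 16 * 10 * x^(10-1)
= 160x^9
The coefficient is 160

160


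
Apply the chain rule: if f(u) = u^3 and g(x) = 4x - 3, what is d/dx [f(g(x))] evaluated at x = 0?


Using the chain rule: (f(g(x)))' = f'(g(x)) * g'(x)
First, find g(0):
g(0) = 4 * 0 - 3 = -3
Next, f'(u) = 3u^2
And g'(x) = 4
So f'(g(0)) * g'(0)
= 3 * (-3)^2 * 4
= 3 * 9 * 4
= 108

108


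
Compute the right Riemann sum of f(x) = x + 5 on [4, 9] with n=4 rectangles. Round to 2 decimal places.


Right Riemann sum uses right endpoints of each subinterval.
Interval: [4, 9], n = 4
dx = (9 - 4) / 4 = 5/4
Right endpoints: [21/4, 13/2, 31/4, 9]
f values: [41/4, 23/2, 51/4, 14]
Sum = dx * (sum of f values)
= 5/4 * 97/2
= 485/8 ≈ 60.63

60.63


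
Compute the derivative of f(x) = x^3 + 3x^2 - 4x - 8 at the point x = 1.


Differentiate f(x) = x^3 + 3x^2 - 4x - 8 term by term:
f'(x) = 3x^2 + 6x - 4
Substitute x = 1:
f'(1) = 3 * 1^2 + 6 * 1 - 4
= 3 + 6 - 4
= 5

5


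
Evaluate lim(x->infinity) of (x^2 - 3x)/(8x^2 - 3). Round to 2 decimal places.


For limits at infinity with equal-degree polynomials,
we compare leading coefficients.
Numerator leading term: x^2
Denominator leading term: 8x^2
Divide both by x^2:
lim = (1 - 3/x) / (8 - 3/x^2)
As x -> infinity, the 1/x and 1/x^2 terms vanish:
= 1/8 ≈ 0.13

0.13


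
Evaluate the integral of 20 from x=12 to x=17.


The integral of a constant k over [a, b] equals k * (b - a).
integral from 12 to 17 of 20 dx
= 20 * (17 - 12)
= 20 * 5
= 100

100


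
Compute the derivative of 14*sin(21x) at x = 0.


Apply the chain rule to differentiate 14*sin(21x):
d/dx [14*sin(21x)]
= 14 * cos(21x) * d/dx(21x)
= 14 * 21 * cos(21x)
= 294 * cos(21x)
Evaluate at x = 0:
= 294 * cos(0)
= 294 * 1
= 294

294


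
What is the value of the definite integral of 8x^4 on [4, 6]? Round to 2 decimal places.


Find the antiderivative of 8x^4:
F(x) = 8/5 * x^5
Apply the Fundamental Theorem of Calculus:
F(6) - F(4)
= 8/5 * 6^5 - 8/5 * 4^5
= 8/5 * (7776 - 1024)
= 8/5 * 6752
= 54016/5 = 10803.20

10803.20


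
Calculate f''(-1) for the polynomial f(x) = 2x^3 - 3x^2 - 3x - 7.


First derivative:
f'(x) = 6x^2 - 6x - 3
Second derivative:
f''(x) = 12x - 6
Substitute x = -1:
f''(-1) = 12 * (-1) - 6
= -12 - 6
= -18

-18


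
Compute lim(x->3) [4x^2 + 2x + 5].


Since polynomials are continuous, we use direct substitution.
lim(x->3) of 4x^2 + 2x + 5
= 4 * 3^2 + 2 * 3 + 5
= 36 + 6 + 5
= 47

47


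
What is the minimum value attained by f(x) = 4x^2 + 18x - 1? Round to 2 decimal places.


For a quadratic f(x) = ax^2 + bx + c with a > 0, the minimum is at the vertex.
Vertex x-coordinate: x = -b/(2a)
x = -(18) / (2 * 4)
x = -18/8 = -9/4
Substitute back to find the minimum value:
f(-9/4) = 4 * (-9/4)^2 + 18 * (-9/4) - 1
= 81/4 - 81/2 - 1
= -85/4 = -21.25

-21.25


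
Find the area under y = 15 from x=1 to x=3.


The area under a constant function y = 15 is a rectangle.
Width = 3 - 1 = 2
Height = 15
Area = width * height
= 2 * 15
= 30

30


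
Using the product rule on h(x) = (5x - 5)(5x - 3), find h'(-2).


Let u(x) = 5x - 5 and v(x) = 5x - 3
u'(x) = 5
v'(x) = 5
Product rule: h'(x) = u'(x)*v(x) + u(x)*v'(x)
= 5 * (5x - 3) + (5x - 5) * 5
At x = -2:
u(-2) = 5 * (-2) - 5 = -15
v(-2) = 5 * (-2) - 3 = -13
h'(-2) = 5 * (-13) + (-15) * 5
= -65 - 75
= -140

-140


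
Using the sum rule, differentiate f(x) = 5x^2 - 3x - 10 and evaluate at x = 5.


Differentiate term by term using power and sum rules:
f(x) = 5x^2 - 3x - 10
f'(x) = 10x - 3
Substitute x = 5:
f'(5) = 10 * 5 - 3
= 50 - 3
= 47

47


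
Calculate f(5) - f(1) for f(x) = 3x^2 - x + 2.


Net change = f(b) - f(a)
f(x) = 3x^2 - x + 2
Compute f(5):
f(5) = 3 * 5^2 - 1 * 5 + 2
= 75 - 5 + 2
= 72
Compute f(1):
f(1) = 3 * 1^2 - 1 * 1 + 2
= 3 - 1 + 2
= 4
Net change = 72 - 4 = 68

68


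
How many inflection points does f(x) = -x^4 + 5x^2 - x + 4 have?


Inflection points occur where f''(x) = 0 and concavity changes.
f(x) = -x^4 + 5x^2 - x + 4
f'(x) = -4x^3 + 10x - 1
f''(x) = -12x^2 + 10
This is a quadratic in x. Use the discriminant to count real roots.
Discriminant = (0)^2 - 4 * (-12) * 10
= 0 - (-480)
= 480
Since discriminant > 0, f''(x) = 0 has 2 distinct real solutions.
A quadratic with two distinct real roots changes sign at each root, so concavity changes at both.
Number of inflection points: 2

2


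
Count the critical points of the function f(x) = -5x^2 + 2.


Find where f'(x) = 0:
f'(x) = -10x
Set f'(x) = 0:
-10x = 0
x = 0 / (-10) = 0
This is a linear equation in x, so there is exactly one solution.
Number of critical points: 1

1


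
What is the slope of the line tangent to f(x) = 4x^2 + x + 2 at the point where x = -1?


The slope of the tangent line equals f'(x) at the point.
f(x) = 4x^2 + x + 2
f'(x) = 8x + 1
At x = -1:
f'(-1) = 8 * (-1) + 1
= -8 + 1
= -7

-7


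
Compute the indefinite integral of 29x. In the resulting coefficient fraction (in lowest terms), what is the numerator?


Apply the power rule for integration:
integral of ax^n dx = a/(n+1) * x^(n+1) + C
integral of 29x dx
= 29/2 * x^2 + C
The coefficient in lowest terms is 29/2, and its numerator is 29

29


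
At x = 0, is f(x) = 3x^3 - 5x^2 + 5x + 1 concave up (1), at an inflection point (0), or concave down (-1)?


Concavity is determined by the sign of f''(x).
f(x) = 3x^3 - 5x^2 + 5x + 1
f'(x) = 9x^2 - 10x + 5
f''(x) = 18x - 10
f''(0) = 18 * 0 - 10
= 0 - 10
= -10
Since f''(0) < 0, the function is concave down (-1)

-1


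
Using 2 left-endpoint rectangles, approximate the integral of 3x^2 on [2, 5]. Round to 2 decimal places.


Left Riemann sum uses left endpoints of each subinterval.
Interval: [2, 5], n = 2
dx = (5 - 2) / 2 = 3/2
Left endpoints: [2, 7/2]
f values: [12, 147/4]
Sum = dx * (sum of f values)
= 3/2 * 195/4
= 585/8 ≈ 73.13

73.13


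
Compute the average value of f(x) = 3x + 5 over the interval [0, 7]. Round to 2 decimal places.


Average value = 1/(b-a) * integral from a to b of f(x) dx
First compute the integral of 3x + 5:
F(x) = (3/2)x^2 + 5x
F(7) = 3/2 * 49 + 5 * 7 = 217/2
F(0) = 3/2 * 0 + 5 * 0 = 0
Integral = 217/2 - 0 = 217/2
Average = (217/2) / (7 - 0) = (217/2) / 7
= 31/2 = 15.50

15.50


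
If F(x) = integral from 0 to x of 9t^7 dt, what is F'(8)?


By the Fundamental Theorem of Calculus (Part 1):
If F(x) = integral from 0 to x of f(t) dt, then F'(x) = f(x)
Here f(t) = 9t^7
So F'(x) = 9x^7
Evaluate at x = 8:
F'(8) = 9 * 8^7
= 9 * 2097152
= 18874368

18874368


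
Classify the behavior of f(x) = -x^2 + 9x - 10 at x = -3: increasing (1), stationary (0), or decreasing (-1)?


Compute f'(x) to determine behavior:
f'(x) = -2x + 9
f'(-3) = -2 * (-3) + 9
= 6 + 9
= 15
Since f'(-3) > 0, the function is increasing (1)

1


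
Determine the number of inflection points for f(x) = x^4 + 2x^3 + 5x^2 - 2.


Inflection points occur where f''(x) = 0 and concavity changes.
f(x) = x^4 + 2x^3 + 5x^2 - 2
f'(x) = 4x^3 + 6x^2 + 10x
f''(x) = 12x^2 + 12x + 10
This is a quadratic in x. Use the discriminant to count real roots.
Discriminant = (12)^2 - 4 * 12 * 10
= 144 - 480
= -336
Since discriminant < 0, f''(x) = 0 has no real solutions.
Number of inflection points: 0

0


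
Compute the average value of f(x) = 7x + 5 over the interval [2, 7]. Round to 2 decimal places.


Average value = 1/(b-a) * integral from a to b of f(x) dx
First compute the integral of 7x + 5:
F(x) = (7/2)x^2 + 5x
F(7) = 7/2 * 49 + 5 * 7 = 413/2
F(2) = 7/2 * 4 + 5 * 2 = 24
Integral = 413/2 - 24 = 365/2
Average = (365/2) / (7 - 2) = (365/2) / 5
= 73/2 = 36.50

36.50


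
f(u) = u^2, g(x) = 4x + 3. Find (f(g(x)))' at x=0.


Using the chain rule: (f(g(x)))' = f'(g(x)) * g'(x)
First, find g(0):
g(0) = 4 * 0 + 3 = 3
Next, f'(u) = 2u
And g'(x) = 4
So f'(g(0)) * g'(0)
= 2 * 3 * 4
= 24

24


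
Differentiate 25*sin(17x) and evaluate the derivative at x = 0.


Apply the chain rule to differentiate 25*sin(17x):
d/dx [25*sin(17x)]
= 25 * cos(17x) * d/dx(17x)
= 25 * 17 * cos(17x)
= 425 * cos(17x)
Evaluate at x = 0:
= 425 * cos(0)
= 425 * 1
= 425

425


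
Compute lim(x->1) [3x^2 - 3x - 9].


Since polynomials are continuous, we use direct substitution.
lim(x->1) of 3x^2 - 3x - 9
= 3 * 1^2 - 3 * 1 - 9
= 3 - 3 - 9
= -9

-9


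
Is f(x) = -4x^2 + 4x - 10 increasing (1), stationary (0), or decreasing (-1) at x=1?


Compute f'(x) to determine behavior:
f'(x) = -8x + 4
f'(1) = -8 * 1 + 4
= -8 + 4
= -4
Since f'(1) < 0, the function is decreasing (-1)

-1


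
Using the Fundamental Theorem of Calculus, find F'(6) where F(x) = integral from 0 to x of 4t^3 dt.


By the Fundamental Theorem of Calculus (Part 1):
If F(x) = integral from 0 to x of f(t) dt, then F'(x) = f(x)
Here f(t) = 4t^3
So F'(x) = 4x^3
Evaluate at x = 6:
F'(6) = 4 * 6^3
= 4 * 216
= 864

864


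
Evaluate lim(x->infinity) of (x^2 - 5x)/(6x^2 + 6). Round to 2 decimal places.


For limits at infinity with equal-degree polynomials,
we compare leading coefficients.
Numerator leading term: x^2
Denominator leading term: 6x^2
Divide both by x^2:
lim = (1 - 5/x) / (6 + 6/x^2)
As x -> infinity, the 1/x and 1/x^2 terms vanish:
= 1/6 ≈ 0.17

0.17


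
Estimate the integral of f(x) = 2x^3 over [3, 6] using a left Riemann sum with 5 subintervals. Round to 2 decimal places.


Left Riemann sum uses left endpoints of each subinterval.
Interval: [3, 6], n = 5
dx = (6 - 3) / 5 = 3/5
Left endpoints: [3, 18/5, 21/5, 24/5, 27/5]
f values: [54, 11664/125, 18522/125, 27648/125, 39366/125]
Sum = dx * (sum of f values)
= 3/5 * 4158/5
= 12474/25 = 498.96

498.96


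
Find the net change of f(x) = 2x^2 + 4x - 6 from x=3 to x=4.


Net change = f(b) - f(a)
f(x) = 2x^2 + 4x - 6
Compute f(4):
f(4) = 2 * 4^2 + 4 * 4 - 6
= 32 + 16 - 6
= 42
Compute f(3):
f(3) = 2 * 3^2 + 4 * 3 - 6
= 18 + 12 - 6
= 24
Net change = 42 - 24 = 18

18


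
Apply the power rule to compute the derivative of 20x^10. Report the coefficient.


We apply the power rule: d/dx [ax^n] = a*n * x^(n-1)
d/dx [20x^10]
= 20 * 10 * x^(10-1)
= 200x^9
The coefficient is 200

200


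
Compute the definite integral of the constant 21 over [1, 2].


The integral of a constant k over [a, b] equals k * (b - a).
integral from 1 to 2 of 21 dx
= 21 * (2 - 1)
= 21 * 1
= 21

21


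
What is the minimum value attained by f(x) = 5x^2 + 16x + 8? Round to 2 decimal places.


For a quadratic f(x) = ax^2 + bx + c with a > 0, the minimum is at the vertex.
Vertex x-coordinate: x = -b/(2a)
x = -(16) / (2 * 5)
x = -16/10 = -8/5
Substitute back to find the minimum value:
f(-8/5) = 5 * (-8/5)^2 + 16 * (-8/5) + 8
= 64/5 - 128/5 + 8
= -24/5 = -4.80

-4.80


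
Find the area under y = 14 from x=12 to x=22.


The area under a constant function y = 14 is a rectangle.
Width = 22 - 12 = 10
Height = 14
Area = width * height
= 10 * 14
= 140

140


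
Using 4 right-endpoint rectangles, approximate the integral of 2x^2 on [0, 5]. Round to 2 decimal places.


Right Riemann sum uses right endpoints of each subinterval.
Interval: [0, 5], n = 4
dx = (5 - 0) / 4 = 5/4
Right endpoints: [5/4, 5/2, 15/4, 5]
f values: [25/8, 25/2, 225/8, 50]
Sum = dx * (sum of f values)
= 5/4 * 375/4
= 1875/16 ≈ 117.19

117.19


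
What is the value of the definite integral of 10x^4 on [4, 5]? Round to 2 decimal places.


Find the antiderivative of 10x^4:
F(x) = 10/5 * x^5
Apply the Fundamental Theorem of Calculus:
F(5) - F(4)
= 10/5 * 5^5 - 10/5 * 4^5
= 10/5 * (3125 - 1024)
= 10/5 * 2101
= 4202 = 4202.00

4202.00


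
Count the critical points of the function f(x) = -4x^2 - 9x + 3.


Find where f'(x) = 0:
f'(x) = -8x - 9
Set f'(x) = 0:
-8x - 9 = 0
x = 9 / (-8) = -9/8
This is a linear equation in x, so there is exactly one solution.
Number of critical points: 1

1


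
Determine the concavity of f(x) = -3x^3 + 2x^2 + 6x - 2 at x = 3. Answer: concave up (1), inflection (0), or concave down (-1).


Concavity is determined by the sign of f''(x).
f(x) = -3x^3 + 2x^2 + 6x - 2
f'(x) = -9x^2 + 4x + 6
f''(x) = -18x + 4
f''(3) = -18 * 3 + 4
= -54 + 4
= -50
Since f''(3) < 0, the function is concave down (-1)

-1


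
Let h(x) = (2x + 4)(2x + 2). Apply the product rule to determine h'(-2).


Let u(x) = 2x + 4 and v(x) = 2x + 2
u'(x) = 2
v'(x) = 2
Product rule: h'(x) = u'(x)*v(x) + u(x)*v'(x)
= 2 * (2x + 2) + (2x + 4) * 2
At x = -2:
u(-2) = 2 * (-2) + 4 = 0
v(-2) = 2 * (-2) + 2 = -2
h'(-2) = 2 * (-2) + 0 * 2
= -4 + 0
= -4

-4


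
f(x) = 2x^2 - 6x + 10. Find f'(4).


Differentiate term by term using power and sum rules:
f(x) = 2x^2 - 6x + 10
f'(x) = 4x - 6
Substitute x = 4:
f'(4) = 4 * 4 - 6
= 16 - 6
= 10

10


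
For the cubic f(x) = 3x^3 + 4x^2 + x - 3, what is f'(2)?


Differentiate f(x) = 3x^3 + 4x^2 + x - 3 term by term:
f'(x) = 9x^2 + 8x + 1
Substitute x = 2:
f'(2) = 9 * 2^2 + 8 * 2 + 1
= 36 + 16 + 1
= 53

53


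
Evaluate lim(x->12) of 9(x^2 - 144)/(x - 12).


Direct substitution gives 0/0, so we factor the numerator.
Factor: 9(x^2 - 144) = 9 * (x - 12)(x + 12)
Cancel the common factor (x - 12):
9(x^2 - 144)/(x - 12) = 9 * (x + 12)
Now substitute x = 12:
= 9 * (12 + 12) = 216

216


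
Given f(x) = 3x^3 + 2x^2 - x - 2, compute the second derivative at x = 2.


First derivative:
f'(x) = 9x^2 + 4x - 1
Second derivative:
f''(x) = 18x + 4
Substitute x = 2:
f''(2) = 18 * 2 + 4
= 36 + 4
= 40

40


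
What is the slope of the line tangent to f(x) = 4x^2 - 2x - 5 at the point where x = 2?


The slope of the tangent line equals f'(x) at the point.
f(x) = 4x^2 - 2x - 5
f'(x) = 8x - 2
At x = 2:
f'(2) = 8 * 2 - 2
= 16 - 2
= 14

14


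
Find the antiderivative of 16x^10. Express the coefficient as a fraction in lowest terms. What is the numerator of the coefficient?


Apply the power rule for integration:
integral of ax^n dx = a/(n+1) * x^(n+1) + C
integral of 16x^10 dx
= 16/11 * x^11 + C
The coefficient in lowest terms is 16/11, and its numerator is 16

16


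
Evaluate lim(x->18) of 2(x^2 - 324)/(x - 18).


Direct substitution gives 0/0, so we factor the numerator.
Factor: 2(x^2 - 324) = 2 * (x - 18)(x + 18)
Cancel the common factor (x - 18):
2(x^2 - 324)/(x - 18) = 2 * (x + 18)
Now substitute x = 18:
= 2 * (18 + 18) = 72

72


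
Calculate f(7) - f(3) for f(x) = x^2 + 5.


Net change = f(b) - f(a)
f(x) = x^2 + 5
Compute f(7):
f(7) = 1 * 7^2 + 0 * 7 + 5
= 49 + 0 + 5
= 54
Compute f(3):
f(3) = 1 * 3^2 + 0 * 3 + 5
= 9 + 0 + 5
= 14
Net change = 54 - 14 = 40

40


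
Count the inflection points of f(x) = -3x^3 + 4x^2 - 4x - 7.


Inflection points occur where f''(x) = 0 and concavity changes.
f(x) = -3x^3 + 4x^2 - 4x - 7
f'(x) = -9x^2 + 8x - 4
f''(x) = -18x + 8
Set f''(x) = 0:
-18x + 8 = 0
x = -8 / (-18) = 4/9
Since f''(x) is linear (degree 1), it changes sign at this point.
Therefore there is exactly 1 inflection point.

1


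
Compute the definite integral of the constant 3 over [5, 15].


The integral of a constant k over [a, b] equals k * (b - a).
integral from 5 to 15 of 3 dx
= 3 * (15 - 5)
= 3 * 10
= 30

30


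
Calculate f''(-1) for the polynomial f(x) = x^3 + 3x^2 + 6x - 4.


First derivative:
f'(x) = 3x^2 + 6x + 6
Second derivative:
f''(x) = 6x + 6
Substitute x = -1:
f''(-1) = 6 * (-1) + 6
= -6 + 6
= 0

0


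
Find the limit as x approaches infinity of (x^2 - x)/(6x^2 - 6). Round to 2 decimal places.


For limits at infinity with equal-degree polynomials,
we compare leading coefficients.
Numerator leading term: x^2
Denominator leading term: 6x^2
Divide both by x^2:
lim = (1 - 1/x) / (6 - 6/x^2)
As x -> infinity, the 1/x and 1/x^2 terms vanish:
= 1/6 ≈ 0.17

0.17


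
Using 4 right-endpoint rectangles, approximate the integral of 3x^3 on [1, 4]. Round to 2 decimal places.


Right Riemann sum uses right endpoints of each subinterval.
Interval: [1, 4], n = 4
dx = (4 - 1) / 4 = 3/4
Right endpoints: [7/4, 5/2, 13/4, 4]
f values: [1029/64, 375/8, 6591/64, 192]
Sum = dx * (sum of f values)
= 3/4 * 5727/16
= 17181/64 ≈ 268.45

268.45


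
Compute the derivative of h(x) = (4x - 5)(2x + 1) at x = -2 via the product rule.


Let u(x) = 4x - 5 and v(x) = 2x + 1
u'(x) = 4
v'(x) = 2
Product rule: h'(x) = u'(x)*v(x) + u(x)*v'(x)
= 4 * (2x + 1) + (4x - 5) * 2
At x = -2:
u(-2) = 4 * (-2) - 5 = -13
v(-2) = 2 * (-2) + 1 = -3
h'(-2) = 4 * (-3) + (-13) * 2
= -12 - 26
= -38

-38


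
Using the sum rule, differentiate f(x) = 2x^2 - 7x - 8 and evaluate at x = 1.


Differentiate term by term using power and sum rules:
f(x) = 2x^2 - 7x - 8
f'(x) = 4x - 7
Substitute x = 1:
f'(1) = 4 * 1 - 7
= 4 - 7
= -3

-3


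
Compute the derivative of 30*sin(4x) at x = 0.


Apply the chain rule to differentiate 30*sin(4x):
d/dx [30*sin(4x)]
= 30 * cos(4x) * d/dx(4x)
= 30 * 4 * cos(4x)
= 120 * cos(4x)
Evaluate at x = 0:
= 120 * cos(0)
= 120 * 1
= 120

120


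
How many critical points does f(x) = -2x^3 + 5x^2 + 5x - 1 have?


Find where f'(x) = 0:
f(x) = -2x^3 + 5x^2 + 5x - 1
f'(x) = -6x^2 + 10x + 5
This is a quadratic in x. Use the discriminant to count real roots.
Discriminant = (10)^2 - 4 * (-6) * 5
= 100 - (-120)
= 220
Since discriminant > 0, f'(x) = 0 has 2 real solutions.
Number of critical points: 2

2


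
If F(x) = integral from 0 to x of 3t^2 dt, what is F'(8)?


By the Fundamental Theorem of Calculus (Part 1):
If F(x) = integral from 0 to x of f(t) dt, then F'(x) = f(x)
Here f(t) = 3t^2
So F'(x) = 3x^2
Evaluate at x = 8:
F'(8) = 3 * 8^2
= 3 * 64
= 192

192


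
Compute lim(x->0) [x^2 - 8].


Since polynomials are continuous, we use direct substitution.
lim(x->0) of x^2 - 8
= 1 * 0^2 + 0 * 0 - 8
= 0 + 0 - 8
= -8

-8


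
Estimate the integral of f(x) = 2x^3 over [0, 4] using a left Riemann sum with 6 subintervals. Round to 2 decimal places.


Left Riemann sum uses left endpoints of each subinterval.
Interval: [0, 4], n = 6
dx = (4 - 0) / 6 = 2/3
Left endpoints: [0, 2/3, 4/3, 2, 8/3, 10/3]
f values: [0, 16/27, 128/27, 16, 1024/27, 2000/27]
Sum = dx * (sum of f values)
= 2/3 * 400/3
= 800/9 ≈ 88.89

88.89


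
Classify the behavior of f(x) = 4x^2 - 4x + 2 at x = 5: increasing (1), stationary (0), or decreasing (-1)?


Compute f'(x) to determine behavior:
f'(x) = 8x - 4
f'(5) = 8 * 5 - 4
= 40 - 4
= 36
Since f'(5) > 0, the function is increasing (1)

1


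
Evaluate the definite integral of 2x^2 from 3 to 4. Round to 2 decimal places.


Find the antiderivative of 2x^2:
F(x) = 2/3 * x^3
Apply the Fundamental Theorem of Calculus:
F(4) - F(3)
= 2/3 * 4^3 - 2/3 * 3^3
= 2/3 * (64 - 27)
= 2/3 * 37
= 74/3 ≈ 24.67

24.67


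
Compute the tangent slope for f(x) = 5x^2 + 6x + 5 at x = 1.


The slope of the tangent line equals f'(x) at the point.
f(x) = 5x^2 + 6x + 5
f'(x) = 10x + 6
At x = 1:
f'(1) = 10 * 1 + 6
= 10 + 6
= 16

16


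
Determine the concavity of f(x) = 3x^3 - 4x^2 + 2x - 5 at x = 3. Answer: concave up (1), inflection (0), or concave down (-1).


Concavity is determined by the sign of f''(x).
f(x) = 3x^3 - 4x^2 + 2x - 5
f'(x) = 9x^2 - 8x + 2
f''(x) = 18x - 8
f''(3) = 18 * 3 - 8
= 54 - 8
= 46
Since f''(3) > 0, the function is concave up (1)

1


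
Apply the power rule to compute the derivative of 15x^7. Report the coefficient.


We apply the power rule: d/dx [ax^n] = a*n * x^(n-1)
d/dx [15x^7]
= 15 * 7 * x^(7-1)
= 105x^6
The coefficient is 105

105


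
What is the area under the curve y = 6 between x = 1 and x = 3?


The area under a constant function y = 6 is a rectangle.
Width = 3 - 1 = 2
Height = 6
Area = width * height
= 2 * 6
= 12

12


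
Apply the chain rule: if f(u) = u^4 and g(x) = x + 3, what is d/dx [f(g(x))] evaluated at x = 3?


Using the chain rule: (f(g(x)))' = f'(g(x)) * g'(x)
First, find g(3):
g(3) = 1 * 3 + 3 = 6
Next, f'(u) = 4u^3
And g'(x) = 1
So f'(g(3)) * g'(3)
= 4 * 6^3 * 1
= 4 * 216 * 1
= 864

864


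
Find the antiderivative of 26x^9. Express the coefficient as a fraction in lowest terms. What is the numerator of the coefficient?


Apply the power rule for integration:
integral of ax^n dx = a/(n+1) * x^(n+1) + C
integral of 26x^9 dx
= 26/10 * x^10 + C
= 13/5 * x^10 + C
The coefficient in lowest terms is 13/5, and its numerator is 13

13


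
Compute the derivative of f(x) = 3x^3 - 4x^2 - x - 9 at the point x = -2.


Differentiate f(x) = 3x^3 - 4x^2 - x - 9 term by term:
f'(x) = 9x^2 - 8x - 1
Substitute x = -2:
f'(-2) = 9 * (-2)^2 - 8 * (-2) - 1
= 36 + 16 - 1
= 51

51


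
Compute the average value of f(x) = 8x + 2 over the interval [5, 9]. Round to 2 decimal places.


Average value = 1/(b-a) * integral from a to b of f(x) dx
First compute the integral of 8x + 2:
F(x) = 4x^2 + 2x
F(9) = 4 * 81 + 2 * 9 = 342
F(5) = 4 * 25 + 2 * 5 = 110
Integral = 342 - 110 = 232
Average = 232 / (9 - 5) = 232 / 4
= 58 = 58.00

58.00


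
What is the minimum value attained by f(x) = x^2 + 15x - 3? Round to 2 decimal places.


For a quadratic f(x) = ax^2 + bx + c with a > 0, the minimum is at the vertex.
Vertex x-coordinate: x = -b/(2a)
x = -(15) / (2 * 1)
x = -15/2
Substitute back to find the minimum value:
f(-15/2) = 1 * (-15/2)^2 + 15 * (-15/2) - 3
= 225/4 - 225/2 - 3
= -237/4 = -59.25

-59.25


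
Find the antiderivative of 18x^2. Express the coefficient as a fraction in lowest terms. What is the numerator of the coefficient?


Apply the power rule for integration:
integral of ax^n dx = a/(n+1) * x^(n+1) + C
integral of 18x^2 dx
= 18/3 * x^3 + C
= 6 * x^3 + C
The coefficient in lowest terms is 6 = 6/1, so its numerator is 6

6


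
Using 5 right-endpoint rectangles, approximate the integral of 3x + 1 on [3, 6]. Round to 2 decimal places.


Right Riemann sum uses right endpoints of each subinterval.
Interval: [3, 6], n = 5
dx = (6 - 3) / 5 = 3/5
Right endpoints: [18/5, 21/5, 24/5, 27/5, 6]
f values: [59/5, 68/5, 77/5, 86/5, 19]
Sum = dx * (sum of f values)
= 3/5 * 77
= 231/5 = 46.20

46.20


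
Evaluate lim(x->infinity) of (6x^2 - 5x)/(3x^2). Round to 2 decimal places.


For limits at infinity with equal-degree polynomials,
we compare leading coefficients.
Numerator leading term: 6x^2
Denominator leading term: 3x^2
Divide both by x^2:
lim = (6 - 5/x) / (3)
As x -> infinity, the 1/x and 1/x^2 terms vanish:
= 6/3 = 2 = 2.00

2.00


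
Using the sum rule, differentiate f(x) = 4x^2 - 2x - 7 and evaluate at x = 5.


Differentiate term by term using power and sum rules:
f(x) = 4x^2 - 2x - 7
f'(x) = 8x - 2
Substitute x = 5:
f'(5) = 8 * 5 - 2
= 40 - 2
= 38

38


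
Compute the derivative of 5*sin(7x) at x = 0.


Apply the chain rule to differentiate 5*sin(7x):
d/dx [5*sin(7x)]
= 5 * cos(7x) * d/dx(7x)
= 5 * 7 * cos(7x)
= 35 * cos(7x)
Evaluate at x = 0:
= 35 * cos(0)
= 35 * 1
= 35

35


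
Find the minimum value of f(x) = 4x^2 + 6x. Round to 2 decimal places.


For a quadratic f(x) = ax^2 + bx + c with a > 0, the minimum is at the vertex.
Vertex x-coordinate: x = -b/(2a)
x = -(6) / (2 * 4)
x = -6/8 = -3/4
Substitute back to find the minimum value:
f(-3/4) = 4 * (-3/4)^2 + 6 * (-3/4) + 0
= 9/4 - 9/2 + 0
= -9/4 = -2.25

-2.25


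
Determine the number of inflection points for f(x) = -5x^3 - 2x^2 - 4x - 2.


Inflection points occur where f''(x) = 0 and concavity changes.
f(x) = -5x^3 - 2x^2 - 4x - 2
f'(x) = -15x^2 - 4x - 4
f''(x) = -30x - 4
Set f''(x) = 0:
-30x - 4 = 0
x = 4 / (-30) = -2/15
Since f''(x) is linear (degree 1), it changes sign at this point.
Therefore there is exactly 1 inflection point.

1


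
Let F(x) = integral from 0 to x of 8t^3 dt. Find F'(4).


By the Fundamental Theorem of Calculus (Part 1):
If F(x) = integral from 0 to x of f(t) dt, then F'(x) = f(x)
Here f(t) = 8t^3
So F'(x) = 8x^3
Evaluate at x = 4:
F'(4) = 8 * 4^3
= 8 * 64
= 512

512


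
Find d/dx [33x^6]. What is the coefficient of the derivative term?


We apply the power rule: d/dx [ax^n] = a*n * x^(n-1)
d/dx [33x^6]
= 33 * 6 * x^(6-1)
= 198x^5
The coefficient is 198

198


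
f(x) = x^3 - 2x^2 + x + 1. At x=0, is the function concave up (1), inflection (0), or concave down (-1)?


Concavity is determined by the sign of f''(x).
f(x) = x^3 - 2x^2 + x + 1
f'(x) = 3x^2 - 4x + 1
f''(x) = 6x - 4
f''(0) = 6 * 0 - 4
= 0 - 4
= -4
Since f''(0) < 0, the function is concave down (-1)

-1


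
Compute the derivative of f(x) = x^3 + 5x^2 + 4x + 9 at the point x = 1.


Differentiate f(x) = x^3 + 5x^2 + 4x + 9 term by term:
f'(x) = 3x^2 + 10x + 4
Substitute x = 1:
f'(1) = 3 * 1^2 + 10 * 1 + 4
= 3 + 10 + 4
= 17

17


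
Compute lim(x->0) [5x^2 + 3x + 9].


Since polynomials are continuous, we use direct substitution.
lim(x->0) of 5x^2 + 3x + 9
= 5 * 0^2 + 3 * 0 + 9
= 0 + 0 + 9
= 9

9


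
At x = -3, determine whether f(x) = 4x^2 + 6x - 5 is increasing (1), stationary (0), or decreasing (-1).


Compute f'(x) to determine behavior:
f'(x) = 8x + 6
f'(-3) = 8 * (-3) + 6
= -24 + 6
= -18
Since f'(-3) < 0, the function is decreasing (-1)

-1


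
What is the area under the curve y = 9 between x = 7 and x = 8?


The area under a constant function y = 9 is a rectangle.
Width = 8 - 7 = 1
Height = 9
Area = width * height
= 1 * 9
= 9

9
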